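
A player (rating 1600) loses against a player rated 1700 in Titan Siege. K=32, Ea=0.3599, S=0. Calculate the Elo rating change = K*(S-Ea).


Elo update: delta = K * (S - Ea), where S = 0 (loses)
S - Ea = 0 - 0.3599 = -0.3599
Rating change = 32 * -0.3599
= -11.52

-11.52 rating points


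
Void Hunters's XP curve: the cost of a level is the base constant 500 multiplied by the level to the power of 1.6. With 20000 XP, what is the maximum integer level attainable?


XP = 500 * level^1.6, so level = (XP / 500)^(1/1.6)
= (20000 / 500)^(1/1.6)
= 40.0^0.625
= 10.0297
Floor: level = 10

level 10


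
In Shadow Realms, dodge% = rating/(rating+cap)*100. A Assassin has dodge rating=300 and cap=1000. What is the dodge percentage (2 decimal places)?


dodge% = 300 / (300 + 1000) * 100
= 300 / 1300 * 100
= 0.230769 * 100
= 23.08%

23.08%


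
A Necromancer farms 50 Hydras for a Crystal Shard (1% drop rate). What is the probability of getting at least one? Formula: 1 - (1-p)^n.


P(at least one) = 1 - P(none) = 1 - (1-p)^n
p = 1/100 = 0.01
1 - p = 0.99
(1 - p)^50 = 0.99^50 = 0.605006
P(at least one) = 1 - 0.605006 = 0.3950

0.3950


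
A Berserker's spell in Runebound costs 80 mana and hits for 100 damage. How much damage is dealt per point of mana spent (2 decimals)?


Efficiency = damage / mana
= 100 / 80
= 1.25

1.25 dmg/mana


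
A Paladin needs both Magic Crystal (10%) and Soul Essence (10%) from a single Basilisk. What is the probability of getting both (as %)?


For independent events, P(both) = P(A) * P(B)
= 10% * 10%
= 100 / 100 %
= 1.0%

1.0%


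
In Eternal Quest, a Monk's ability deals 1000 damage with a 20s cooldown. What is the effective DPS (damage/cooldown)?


DPS = damage / cooldown
= 1000 / 20
= 50.00

50.00 DPS


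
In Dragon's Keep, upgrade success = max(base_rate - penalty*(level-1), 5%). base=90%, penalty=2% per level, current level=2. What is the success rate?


raw_rate = 90 - 2 * (2 - 1)
= 90 - 2 * 1
= 90 - 2
= 88
Apply floor: max(88, 5) = 88%

88%


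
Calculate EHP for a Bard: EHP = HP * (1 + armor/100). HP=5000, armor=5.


EHP = 5000 * (1 + 5/100)
= 5000 * (1 + 0.05)
= 5000 * 1.05
= 5250.0

5250.0 EHP


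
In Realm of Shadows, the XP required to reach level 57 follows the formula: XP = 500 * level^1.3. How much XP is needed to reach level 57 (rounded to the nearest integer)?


XP = 500 * level^1.3
Substitute level = 57:
XP = 500 * 57^1.3
= 500 * 191.7067
= 95853

95853 XP


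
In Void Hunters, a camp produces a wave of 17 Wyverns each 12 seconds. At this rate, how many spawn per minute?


Spawns per minute = count * (60 / interval)
= 17 * (60 / 12)
= 17 * 5.0
= 85.0

85.0 per minute


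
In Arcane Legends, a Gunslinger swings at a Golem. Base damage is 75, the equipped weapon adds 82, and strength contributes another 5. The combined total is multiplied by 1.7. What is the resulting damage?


Sum base + weapon + str = 75 + 82 + 5 = 162
Multiply by 1.7:
162 * 1.7 = 275.4

275.4 damage


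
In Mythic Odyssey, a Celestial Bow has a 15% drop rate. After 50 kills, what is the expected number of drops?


Expected drops = kills * (drop_rate / 100)
= 50 * (15 / 100)
= 50 * 0.15
= 7.5

7.5 drops


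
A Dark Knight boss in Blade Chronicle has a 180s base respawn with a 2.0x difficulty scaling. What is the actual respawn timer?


Respawn time = base * multiplier
= 180 * 2.0
= 360.0 seconds

360.0 seconds


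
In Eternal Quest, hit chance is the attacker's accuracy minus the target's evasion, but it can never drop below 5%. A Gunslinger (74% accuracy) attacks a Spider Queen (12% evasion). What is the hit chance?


accuracy - evasion = 74 - 12 = 62
Apply floor: max(62, 5) = 62
Hit chance = 62%

62%


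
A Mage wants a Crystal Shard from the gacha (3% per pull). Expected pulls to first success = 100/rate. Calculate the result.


Expected pulls for a geometric distribution = 1/p = 100 / rate%
= 100 / 3
= 33.33

33.33 pulls


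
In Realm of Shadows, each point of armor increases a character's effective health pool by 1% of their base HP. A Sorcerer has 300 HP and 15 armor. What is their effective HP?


EHP = 300 * (1 + 15/100)
= 300 * (1 + 0.15)
= 300 * 1.15
= 345.0

345.0 EHP


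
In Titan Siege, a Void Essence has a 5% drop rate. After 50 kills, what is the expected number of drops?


Expected drops = kills * (drop_rate / 100)
= 50 * (5 / 100)
= 50 * 0.05
= 2.5

2.5 drops


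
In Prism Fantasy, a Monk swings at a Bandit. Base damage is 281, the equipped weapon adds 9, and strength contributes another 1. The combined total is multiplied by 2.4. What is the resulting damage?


Sum base + weapon + str = 281 + 9 + 1 = 291
Multiply by 2.4:
291 * 2.4 = 698.4

698.4 damage


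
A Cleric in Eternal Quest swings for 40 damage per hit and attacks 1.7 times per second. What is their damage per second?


DPS = damage * attack_speed
= 40 * 1.7
= 68.0

68.0 DPS


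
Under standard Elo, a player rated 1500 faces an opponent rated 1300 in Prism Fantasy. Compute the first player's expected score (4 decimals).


Elo expected score: Ea = 1/(1 + 10^((Rb-Ra)/400))
Rb - Ra = 1300 - 1500 = -200
(Rb-Ra)/400 = -200/400 = -0.5
10^-0.5 = 0.316228
Ea = 1/(1 + 0.316228) = 1/1.316228 = 0.7597

0.7597


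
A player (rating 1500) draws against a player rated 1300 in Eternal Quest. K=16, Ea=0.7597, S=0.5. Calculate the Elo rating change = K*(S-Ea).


Elo update: delta = K * (S - Ea), where S = 0.5 (draws)
S - Ea = 0.5 - 0.7597 = -0.2597
Rating change = 16 * -0.2597
= -4.16

-4.16 rating points


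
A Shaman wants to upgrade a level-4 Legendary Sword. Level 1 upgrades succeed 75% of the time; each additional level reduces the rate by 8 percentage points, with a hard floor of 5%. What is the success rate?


raw_rate = 75 - 8 * (4 - 1)
= 75 - 8 * 3
= 75 - 24
= 51
Apply floor: max(51, 5) = 51%

51%


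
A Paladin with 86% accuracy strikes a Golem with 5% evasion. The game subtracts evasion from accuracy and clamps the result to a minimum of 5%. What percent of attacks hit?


accuracy - evasion = 86 - 5 = 81
Apply floor: max(81, 5) = 81
Hit chance = 81%

81%


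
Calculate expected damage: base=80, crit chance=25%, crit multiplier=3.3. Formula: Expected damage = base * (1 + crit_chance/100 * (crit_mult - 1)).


E[dmg] = base * (1 + crit_chance * (crit_mult - 1))
cc as decimal = 25/100 = 0.25
cm - 1 = 3.3 - 1 = 2.3
Bonus factor = 0.25 * 2.3 = 0.575
Total multiplier = 1 + 0.575 = 1.575
Expected damage = 80 * 1.575 = 126.00

126.00 damage


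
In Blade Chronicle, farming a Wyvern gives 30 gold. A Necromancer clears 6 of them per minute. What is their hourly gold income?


Gold per minute = 30 * 6 = 180
Gold per hour = 180 * 60 = 10800

10800 gold/hour


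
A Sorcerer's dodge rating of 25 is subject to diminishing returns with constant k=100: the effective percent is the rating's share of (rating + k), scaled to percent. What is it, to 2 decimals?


effective% = rating / (rating + k) * 100
= 25 / (25 + 100) * 100
= 25 / 125 * 100
= 0.2 * 100
= 20.00%

20.00%


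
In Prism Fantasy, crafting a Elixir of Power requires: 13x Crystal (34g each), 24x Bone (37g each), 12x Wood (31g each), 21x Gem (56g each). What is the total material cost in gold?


Cost breakdown:
  Crystal: 13 * 34 = 442
  Bone: 24 * 37 = 888
  Wood: 12 * 31 = 372
  Gem: 21 * 56 = 1176
Total = 442 + 888 + 372 + 1176 = 2878

2878 gold


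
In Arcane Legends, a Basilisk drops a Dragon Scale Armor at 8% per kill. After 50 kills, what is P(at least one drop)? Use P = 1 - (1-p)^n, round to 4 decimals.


P(at least one) = 1 - P(none) = 1 - (1-p)^n
p = 8/100 = 0.08
1 - p = 0.92
(1 - p)^50 = 0.92^50 = 0.015466
P(at least one) = 1 - 0.015466 = 0.9845

0.9845


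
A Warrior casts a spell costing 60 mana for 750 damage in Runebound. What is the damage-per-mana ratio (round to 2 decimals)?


Efficiency = damage / mana
= 750 / 60
= 12.50

12.50 dmg/mana


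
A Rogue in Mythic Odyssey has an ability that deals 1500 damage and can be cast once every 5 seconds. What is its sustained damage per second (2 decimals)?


DPS = damage / cooldown
= 1500 / 5
= 300.00

300.00 DPS


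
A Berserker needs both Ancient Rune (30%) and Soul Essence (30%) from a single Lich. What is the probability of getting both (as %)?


For independent events, P(both) = P(A) * P(B)
= 30% * 30%
= 900 / 100 %
= 9.0%

9.0%


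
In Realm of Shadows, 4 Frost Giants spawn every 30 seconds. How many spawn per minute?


Spawns per minute = count * (60 / interval)
= 4 * (60 / 30)
= 4 * 2.0
= 8.0

8.0 per minute


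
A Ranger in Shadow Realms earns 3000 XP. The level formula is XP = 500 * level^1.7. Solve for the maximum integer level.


XP = 500 * level^1.7, so level = (XP / 500)^(1/1.7)
= (3000 / 500)^(1/1.7)
= 6.0^0.5882
= 2.869
Floor: level = 2

level 2


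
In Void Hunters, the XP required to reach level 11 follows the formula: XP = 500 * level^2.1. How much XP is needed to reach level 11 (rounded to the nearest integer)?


XP = 500 * level^2.1
Substitute level = 11:
XP = 500 * 11^2.1
= 500 * 153.7888
= 76894

76894 XP


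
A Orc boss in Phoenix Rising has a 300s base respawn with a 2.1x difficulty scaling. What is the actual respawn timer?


Respawn time = base * multiplier
= 300 * 2.1
= 630.0 seconds

630.0 seconds


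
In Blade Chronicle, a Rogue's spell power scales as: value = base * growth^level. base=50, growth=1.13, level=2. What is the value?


value = base * growth^level
= 50 * 1.13^2
= 50 * 1.2769
= 63.85

63.85 spell power


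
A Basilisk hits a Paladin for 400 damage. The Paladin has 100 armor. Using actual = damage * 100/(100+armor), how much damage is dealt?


actual = 400 * 100 / (100 + 100)
= 400 * 100 / 200
= 40000 / 200
= 200.00

200.00 damage


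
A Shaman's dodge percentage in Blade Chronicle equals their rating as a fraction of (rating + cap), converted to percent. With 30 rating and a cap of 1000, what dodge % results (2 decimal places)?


dodge% = 30 / (30 + 1000) * 100
= 30 / 1030 * 100
= 0.029126 * 100
= 2.91%

2.91%


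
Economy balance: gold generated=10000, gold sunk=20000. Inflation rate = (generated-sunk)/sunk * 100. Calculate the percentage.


Net gold = 10000 - 20000 = -10000
Inflation rate = net / sunk * 100 = -10000 / 20000 * 100
= -0.5 * 100
= -50.00%

-50.00%


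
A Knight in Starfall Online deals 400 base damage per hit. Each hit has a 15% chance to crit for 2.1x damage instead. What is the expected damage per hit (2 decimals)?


E[dmg] = base * (1 + crit_chance * (crit_mult - 1))
cc as decimal = 15/100 = 0.15
cm - 1 = 2.1 - 1 = 1.1
Bonus factor = 0.15 * 1.1 = 0.165
Total multiplier = 1 + 0.165 = 1.165
Expected damage = 400 * 1.165 = 466.00

466.00 damage


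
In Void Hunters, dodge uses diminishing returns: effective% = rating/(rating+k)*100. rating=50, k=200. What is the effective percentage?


effective% = rating / (rating + k) * 100
= 50 / (50 + 200) * 100
= 50 / 250 * 100
= 0.2 * 100
= 20.00%

20.00%


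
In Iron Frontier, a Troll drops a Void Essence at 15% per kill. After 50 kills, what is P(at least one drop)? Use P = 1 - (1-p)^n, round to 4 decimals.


P(at least one) = 1 - P(none) = 1 - (1-p)^n
p = 15/100 = 0.15
1 - p = 0.85
(1 - p)^50 = 0.85^50 = 0.000296
P(at least one) = 1 - 0.000296 = 0.9997

0.9997


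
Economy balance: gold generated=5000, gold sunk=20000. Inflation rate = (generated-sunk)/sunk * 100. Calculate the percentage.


Net gold = 5000 - 20000 = -15000
Inflation rate = net / sunk * 100 = -15000 / 20000 * 100
= -0.75 * 100
= -75.00%

-75.00%


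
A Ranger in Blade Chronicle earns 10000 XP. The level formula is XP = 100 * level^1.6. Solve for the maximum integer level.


XP = 100 * level^1.6, so level = (XP / 100)^(1/1.6)
= (10000 / 100)^(1/1.6)
= 100.0^0.625
= 17.7828
Floor: level = 17

level 17


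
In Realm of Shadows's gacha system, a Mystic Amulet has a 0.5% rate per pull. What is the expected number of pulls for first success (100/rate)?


Expected pulls for a geometric distribution = 1/p = 100 / rate%
= 100 / 0.5
= 200.0

200.0 pulls


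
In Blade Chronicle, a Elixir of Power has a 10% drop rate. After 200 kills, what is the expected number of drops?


Expected drops = kills * (drop_rate / 100)
= 200 * (10 / 100)
= 200 * 0.1
= 20.0

20.0 drops


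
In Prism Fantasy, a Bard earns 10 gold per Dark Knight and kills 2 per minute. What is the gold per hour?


Gold per minute = 10 * 2 = 20
Gold per hour = 20 * 60 = 1200

1200 gold/hour


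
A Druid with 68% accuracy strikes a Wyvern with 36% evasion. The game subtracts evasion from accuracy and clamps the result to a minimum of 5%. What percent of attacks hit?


accuracy - evasion = 68 - 36 = 32
Apply floor: max(32, 5) = 32
Hit chance = 32%

32%


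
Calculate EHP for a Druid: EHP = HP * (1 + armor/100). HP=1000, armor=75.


EHP = 1000 * (1 + 75/100)
= 1000 * (1 + 0.75)
= 1000 * 1.75
= 1750.0

1750.0 EHP


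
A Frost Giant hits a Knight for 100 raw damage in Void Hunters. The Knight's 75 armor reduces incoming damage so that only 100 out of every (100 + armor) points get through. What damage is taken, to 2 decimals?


actual = 100 * 100 / (100 + 75)
= 100 * 100 / 175
= 10000 / 175
= 57.14

57.14 damage


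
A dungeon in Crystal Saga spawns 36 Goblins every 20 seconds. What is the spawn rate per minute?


Spawns per minute = count * (60 / interval)
= 36 * (60 / 20)
= 36 * 3.0
= 108.0

108.0 per minute


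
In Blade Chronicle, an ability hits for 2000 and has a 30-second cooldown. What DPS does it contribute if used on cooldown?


DPS = damage / cooldown
= 2000 / 30
= 66.67

66.67 DPS


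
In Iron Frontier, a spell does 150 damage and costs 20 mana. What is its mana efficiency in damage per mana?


Efficiency = damage / mana
= 150 / 20
= 7.50

7.50 dmg/mana


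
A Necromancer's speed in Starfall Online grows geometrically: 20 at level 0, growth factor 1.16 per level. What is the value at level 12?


value = base * growth^level
= 20 * 1.16^12
= 20 * 5.936027
= 118.72

118.72 speed


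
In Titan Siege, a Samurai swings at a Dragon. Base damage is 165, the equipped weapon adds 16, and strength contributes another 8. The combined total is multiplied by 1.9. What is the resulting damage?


Sum base + weapon + str = 165 + 16 + 8 = 189
Multiply by 1.9:
189 * 1.9 = 359.1

359.1 damage


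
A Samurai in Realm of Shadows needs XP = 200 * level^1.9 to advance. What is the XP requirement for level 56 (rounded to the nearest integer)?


XP = 200 * level^1.9
Substitute level = 56:
XP = 200 * 56^1.9
= 200 * 2096.8012
= 419360

419360 XP


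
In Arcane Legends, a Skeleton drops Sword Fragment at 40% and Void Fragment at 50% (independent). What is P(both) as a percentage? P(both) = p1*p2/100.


For independent events, P(both) = P(A) * P(B)
= 40% * 50%
= 2000 / 100 %
= 20.0%

20.0%


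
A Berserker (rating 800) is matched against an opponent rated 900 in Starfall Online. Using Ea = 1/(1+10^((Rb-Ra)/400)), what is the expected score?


Elo expected score: Ea = 1/(1 + 10^((Rb-Ra)/400))
Rb - Ra = 900 - 800 = 100
(Rb-Ra)/400 = 100/400 = 0.25
10^0.25 = 1.778279
Ea = 1/(1 + 1.778279) = 1/2.778279 = 0.3599

0.3599


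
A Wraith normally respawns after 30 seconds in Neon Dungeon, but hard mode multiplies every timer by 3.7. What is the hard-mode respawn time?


Respawn time = base * multiplier
= 30 * 3.7
= 111.0 seconds

111.0 seconds


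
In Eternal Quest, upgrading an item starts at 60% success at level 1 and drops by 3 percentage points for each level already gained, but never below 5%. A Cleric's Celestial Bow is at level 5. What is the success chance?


raw_rate = 60 - 3 * (5 - 1)
= 60 - 3 * 4
= 60 - 12
= 48
Apply floor: max(48, 5) = 48%

48%


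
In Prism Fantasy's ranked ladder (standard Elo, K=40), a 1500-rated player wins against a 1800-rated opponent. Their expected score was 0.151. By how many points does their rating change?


Elo update: delta = K * (S - Ea), where S = 1 (wins)
S - Ea = 1 - 0.151 = 0.849
Rating change = 40 * 0.849
= 33.96

33.96 rating points


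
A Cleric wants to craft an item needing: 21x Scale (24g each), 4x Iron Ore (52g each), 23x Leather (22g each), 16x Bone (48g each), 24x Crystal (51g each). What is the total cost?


Cost breakdown:
  Scale: 21 * 24 = 504
  Iron Ore: 4 * 52 = 208
  Leather: 23 * 22 = 506
  Bone: 16 * 48 = 768
  Crystal: 24 * 51 = 1224
Total = 504 + 208 + 506 + 768 + 1224 = 3210

3210 gold


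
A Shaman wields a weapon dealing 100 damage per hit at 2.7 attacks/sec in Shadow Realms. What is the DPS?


DPS = damage * attack_speed
= 100 * 2.7
= 270.0

270.0 DPS


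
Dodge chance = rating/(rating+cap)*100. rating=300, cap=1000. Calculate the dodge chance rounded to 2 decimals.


dodge% = 300 / (300 + 1000) * 100
= 300 / 1300 * 100
= 0.230769 * 100
= 23.08%

23.08%


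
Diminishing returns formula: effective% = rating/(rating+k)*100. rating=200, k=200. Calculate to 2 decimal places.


effective% = rating / (rating + k) * 100
= 200 / (200 + 200) * 100
= 200 / 400 * 100
= 0.5 * 100
= 50.00%

50.00%


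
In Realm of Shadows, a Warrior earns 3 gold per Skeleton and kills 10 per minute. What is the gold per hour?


Gold per minute = 3 * 10 = 30
Gold per hour = 30 * 60 = 1800

1800 gold/hour


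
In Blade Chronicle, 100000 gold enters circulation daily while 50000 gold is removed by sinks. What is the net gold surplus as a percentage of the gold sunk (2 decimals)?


Net gold = 100000 - 50000 = 50000
Inflation rate = net / sunk * 100 = 50000 / 50000 * 100
= 1.0 * 100
= 100.00%

100.00%


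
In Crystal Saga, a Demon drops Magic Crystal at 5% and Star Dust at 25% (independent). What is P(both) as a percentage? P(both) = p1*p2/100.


For independent events, P(both) = P(A) * P(B)
= 5% * 25%
= 125 / 100 %
= 1.25%

1.25%


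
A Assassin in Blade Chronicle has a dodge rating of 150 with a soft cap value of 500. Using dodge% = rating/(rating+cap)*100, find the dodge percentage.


dodge% = 150 / (150 + 500) * 100
= 150 / 650 * 100
= 0.230769 * 100
= 23.08%

23.08%


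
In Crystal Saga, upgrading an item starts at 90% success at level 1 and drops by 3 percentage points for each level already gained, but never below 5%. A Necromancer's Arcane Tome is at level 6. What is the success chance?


raw_rate = 90 - 3 * (6 - 1)
= 90 - 3 * 5
= 90 - 15
= 75
Apply floor: max(75, 5) = 75%

75%


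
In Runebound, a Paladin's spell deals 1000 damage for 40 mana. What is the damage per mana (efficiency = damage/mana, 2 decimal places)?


Efficiency = damage / mana
= 1000 / 40
= 25.00

25.00 dmg/mana


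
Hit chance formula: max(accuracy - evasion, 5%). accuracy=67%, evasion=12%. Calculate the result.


accuracy - evasion = 67 - 12 = 55
Apply floor: max(55, 5) = 55
Hit chance = 55%

55%


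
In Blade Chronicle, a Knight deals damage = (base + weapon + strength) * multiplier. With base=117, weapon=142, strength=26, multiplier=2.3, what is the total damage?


Sum base + weapon + str = 117 + 142 + 26 = 285
Multiply by 2.3:
285 * 2.3 = 655.5

655.5 damage


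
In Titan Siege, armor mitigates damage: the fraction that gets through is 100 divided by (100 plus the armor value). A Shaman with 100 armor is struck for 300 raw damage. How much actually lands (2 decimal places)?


actual = 300 * 100 / (100 + 100)
= 300 * 100 / 200
= 30000 / 200
= 150.00

150.00 damage


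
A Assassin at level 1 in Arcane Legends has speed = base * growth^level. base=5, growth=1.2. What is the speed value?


value = base * growth^level
= 5 * 1.2^1
= 5 * 1.2
= 6.00

6.00 speed


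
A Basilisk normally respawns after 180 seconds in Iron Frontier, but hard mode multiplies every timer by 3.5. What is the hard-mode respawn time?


Respawn time = base * multiplier
= 180 * 3.5
= 630.0 seconds

630.0 seconds


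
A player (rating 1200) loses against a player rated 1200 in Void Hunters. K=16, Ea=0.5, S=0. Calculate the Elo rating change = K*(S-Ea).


Elo update: delta = K * (S - Ea), where S = 0 (loses)
S - Ea = 0 - 0.5 = -0.5
Rating change = 16 * -0.5
= -8.00

-8.00 rating points


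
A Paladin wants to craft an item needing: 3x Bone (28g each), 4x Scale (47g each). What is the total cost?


Cost breakdown:
  Bone: 3 * 28 = 84
  Scale: 4 * 47 = 188
Total = 84 + 188 = 272

272 gold


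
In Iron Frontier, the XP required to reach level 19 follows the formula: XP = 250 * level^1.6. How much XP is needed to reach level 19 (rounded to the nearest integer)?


XP = 250 * level^1.6
Substitute level = 19:
XP = 250 * 19^1.6
= 250 * 111.1746
= 27794

27794 XP


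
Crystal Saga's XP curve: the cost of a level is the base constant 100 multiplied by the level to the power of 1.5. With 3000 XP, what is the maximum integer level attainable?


XP = 100 * level^1.5, so level = (XP / 100)^(1/1.5)
= (3000 / 100)^(1/1.5)
= 30.0^0.6667
= 9.6549
Floor: level = 9

level 9


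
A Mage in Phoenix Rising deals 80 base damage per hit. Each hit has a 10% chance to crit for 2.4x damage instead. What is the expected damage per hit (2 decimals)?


E[dmg] = base * (1 + crit_chance * (crit_mult - 1))
cc as decimal = 10/100 = 0.1
cm - 1 = 2.4 - 1 = 1.4
Bonus factor = 0.1 * 1.4 = 0.14
Total multiplier = 1 + 0.14 = 1.14
Expected damage = 80 * 1.14 = 91.20

91.20 damage


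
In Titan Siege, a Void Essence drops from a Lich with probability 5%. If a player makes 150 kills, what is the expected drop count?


Expected drops = kills * (drop_rate / 100)
= 150 * (5 / 100)
= 150 * 0.05
= 7.5

7.5 drops


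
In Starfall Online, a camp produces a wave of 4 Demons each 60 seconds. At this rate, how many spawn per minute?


Spawns per minute = count * (60 / interval)
= 4 * (60 / 60)
= 4 * 1.0
= 4.0

4.0 per minute


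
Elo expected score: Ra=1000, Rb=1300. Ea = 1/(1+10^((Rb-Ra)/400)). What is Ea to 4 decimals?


Elo expected score: Ea = 1/(1 + 10^((Rb-Ra)/400))
Rb - Ra = 1300 - 1000 = 300
(Rb-Ra)/400 = 300/400 = 0.75
10^0.75 = 5.623413
Ea = 1/(1 + 5.623413) = 1/6.623413 = 0.1510

0.1510


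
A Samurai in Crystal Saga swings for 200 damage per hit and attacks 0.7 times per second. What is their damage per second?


DPS = damage * attack_speed
= 200 * 0.7
= 140.0

140.0 DPS


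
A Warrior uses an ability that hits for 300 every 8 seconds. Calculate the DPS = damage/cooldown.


DPS = damage / cooldown
= 300 / 8
= 37.50

37.50 DPS


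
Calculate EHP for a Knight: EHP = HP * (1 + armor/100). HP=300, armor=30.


EHP = 300 * (1 + 30/100)
= 300 * (1 + 0.3)
= 300 * 1.3
= 390.0

390.0 EHP


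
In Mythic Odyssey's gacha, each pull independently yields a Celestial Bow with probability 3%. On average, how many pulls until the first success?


Expected pulls for a geometric distribution = 1/p = 100 / rate%
= 100 / 3
= 33.33

33.33 pulls


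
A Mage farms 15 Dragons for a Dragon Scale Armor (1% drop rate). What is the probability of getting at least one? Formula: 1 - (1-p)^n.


P(at least one) = 1 - P(none) = 1 - (1-p)^n
p = 1/100 = 0.01
1 - p = 0.99
(1 - p)^15 = 0.99^15 = 0.860058
P(at least one) = 1 - 0.860058 = 0.1399

0.1399


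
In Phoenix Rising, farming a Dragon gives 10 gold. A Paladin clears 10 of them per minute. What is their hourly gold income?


Gold per minute = 10 * 10 = 100
Gold per hour = 100 * 60 = 6000

6000 gold/hour


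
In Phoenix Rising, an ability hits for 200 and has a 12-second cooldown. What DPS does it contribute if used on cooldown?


DPS = damage / cooldown
= 200 / 12
= 16.67

16.67 DPS


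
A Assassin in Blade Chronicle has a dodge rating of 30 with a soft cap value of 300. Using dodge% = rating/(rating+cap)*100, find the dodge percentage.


dodge% = 30 / (30 + 300) * 100
= 30 / 330 * 100
= 0.090909 * 100
= 9.09%

9.09%


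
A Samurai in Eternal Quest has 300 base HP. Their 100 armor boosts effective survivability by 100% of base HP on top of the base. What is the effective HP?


EHP = 300 * (1 + 100/100)
= 300 * (1 + 1.0)
= 300 * 2.0
= 600.0

600.0 EHP


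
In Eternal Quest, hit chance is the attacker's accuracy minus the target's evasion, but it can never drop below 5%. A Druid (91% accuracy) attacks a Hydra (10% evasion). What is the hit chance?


accuracy - evasion = 91 - 10 = 81
Apply floor: max(81, 5) = 81
Hit chance = 81%

81%


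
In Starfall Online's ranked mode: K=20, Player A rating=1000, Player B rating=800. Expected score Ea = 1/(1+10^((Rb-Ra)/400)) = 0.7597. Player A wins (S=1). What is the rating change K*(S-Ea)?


Elo update: delta = K * (S - Ea), where S = 1 (wins)
S - Ea = 1 - 0.7597 = 0.2403
Rating change = 20 * 0.2403
= 4.81

4.81 rating points


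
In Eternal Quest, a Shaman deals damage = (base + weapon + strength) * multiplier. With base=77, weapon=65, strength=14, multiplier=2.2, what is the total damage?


Sum base + weapon + str = 77 + 65 + 14 = 156
Multiply by 2.2:
156 * 2.2 = 343.2

343.2 damage


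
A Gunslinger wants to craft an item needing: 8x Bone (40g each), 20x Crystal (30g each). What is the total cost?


Cost breakdown:
  Bone: 8 * 40 = 320
  Crystal: 20 * 30 = 600
Total = 320 + 600 = 920

920 gold


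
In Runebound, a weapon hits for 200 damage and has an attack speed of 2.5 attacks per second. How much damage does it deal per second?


DPS = damage * attack_speed
= 200 * 2.5
= 500.0

500.0 DPS


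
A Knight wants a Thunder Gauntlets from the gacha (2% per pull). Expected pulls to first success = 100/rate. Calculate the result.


Expected pulls for a geometric distribution = 1/p = 100 / rate%
= 100 / 2
= 50.0

50.0 pulls


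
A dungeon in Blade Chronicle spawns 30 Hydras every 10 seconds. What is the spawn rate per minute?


Spawns per minute = count * (60 / interval)
= 30 * (60 / 10)
= 30 * 6.0
= 180.0

180.0 per minute


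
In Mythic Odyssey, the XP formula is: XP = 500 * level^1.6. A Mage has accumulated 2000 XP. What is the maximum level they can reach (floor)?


XP = 500 * level^1.6, so level = (XP / 500)^(1/1.6)
= (2000 / 500)^(1/1.6)
= 4.0^0.625
= 2.3784
Floor: level = 2

level 2


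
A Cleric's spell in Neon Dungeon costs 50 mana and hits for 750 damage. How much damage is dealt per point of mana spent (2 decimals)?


Efficiency = damage / mana
= 750 / 50
= 15.00

15.00 dmg/mana


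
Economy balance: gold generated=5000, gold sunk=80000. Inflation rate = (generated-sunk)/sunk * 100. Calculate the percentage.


Net gold = 5000 - 80000 = -75000
Inflation rate = net / sunk * 100 = -75000 / 80000 * 100
= -0.9375 * 100
= -93.75%

-93.75%


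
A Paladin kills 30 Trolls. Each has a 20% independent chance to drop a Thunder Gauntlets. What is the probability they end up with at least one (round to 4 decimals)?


P(at least one) = 1 - P(none) = 1 - (1-p)^n
p = 20/100 = 0.2
1 - p = 0.8
(1 - p)^30 = 0.8^30 = 0.001238
P(at least one) = 1 - 0.001238 = 0.9988

0.9988


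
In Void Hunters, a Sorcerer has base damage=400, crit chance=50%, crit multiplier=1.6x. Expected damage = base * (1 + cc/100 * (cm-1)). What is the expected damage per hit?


E[dmg] = base * (1 + crit_chance * (crit_mult - 1))
cc as decimal = 50/100 = 0.5
cm - 1 = 1.6 - 1 = 0.6
Bonus factor = 0.5 * 0.6 = 0.3
Total multiplier = 1 + 0.3 = 1.3
Expected damage = 400 * 1.3 = 520.00

520.00 damage


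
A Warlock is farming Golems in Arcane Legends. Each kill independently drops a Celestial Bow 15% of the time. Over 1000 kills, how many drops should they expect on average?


Expected drops = kills * (drop_rate / 100)
= 1000 * (15 / 100)
= 1000 * 0.15
= 150.0

150.0 drops


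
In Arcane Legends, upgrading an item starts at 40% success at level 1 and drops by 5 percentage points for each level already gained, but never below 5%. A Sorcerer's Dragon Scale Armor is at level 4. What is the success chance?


raw_rate = 40 - 5 * (4 - 1)
= 40 - 5 * 3
= 40 - 15
= 25
Apply floor: max(25, 5) = 25%

25%


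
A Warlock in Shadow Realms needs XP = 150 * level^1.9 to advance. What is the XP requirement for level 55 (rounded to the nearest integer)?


XP = 150 * level^1.9
Substitute level = 55:
XP = 150 * 55^1.9
= 150 * 2026.2317
= 303935

303935 XP


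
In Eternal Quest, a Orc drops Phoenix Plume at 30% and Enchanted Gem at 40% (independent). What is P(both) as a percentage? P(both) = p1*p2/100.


For independent events, P(both) = P(A) * P(B)
= 30% * 40%
= 1200 / 100 %
= 12.0%

12.0%


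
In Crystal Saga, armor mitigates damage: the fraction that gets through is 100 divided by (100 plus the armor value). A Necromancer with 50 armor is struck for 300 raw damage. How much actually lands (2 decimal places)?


actual = 300 * 100 / (100 + 50)
= 300 * 100 / 150
= 30000 / 150
= 200.00

200.00 damage


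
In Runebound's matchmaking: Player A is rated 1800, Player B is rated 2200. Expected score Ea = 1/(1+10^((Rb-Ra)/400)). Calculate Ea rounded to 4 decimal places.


Elo expected score: Ea = 1/(1 + 10^((Rb-Ra)/400))
Rb - Ra = 2200 - 1800 = 400
(Rb-Ra)/400 = 400/400 = 1.0
10^1.0 = 10.0
Ea = 1/(1 + 10.0) = 1/11.0 = 0.0909

0.0909


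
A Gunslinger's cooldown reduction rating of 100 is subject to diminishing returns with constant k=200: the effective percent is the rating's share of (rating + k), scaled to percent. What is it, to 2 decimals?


effective% = rating / (rating + k) * 100
= 100 / (100 + 200) * 100
= 100 / 300 * 100
= 0.333333 * 100
= 33.33%

33.33%


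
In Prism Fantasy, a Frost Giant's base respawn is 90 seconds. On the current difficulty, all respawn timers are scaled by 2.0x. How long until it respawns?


Respawn time = base * multiplier
= 90 * 2.0
= 180.0 seconds

180.0 seconds


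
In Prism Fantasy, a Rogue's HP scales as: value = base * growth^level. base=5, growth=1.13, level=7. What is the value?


value = base * growth^level
= 5 * 1.13^7
= 5 * 2.352605
= 11.76

11.76 HP


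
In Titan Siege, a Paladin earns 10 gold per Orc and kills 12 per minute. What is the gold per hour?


Gold per minute = 10 * 12 = 120
Gold per hour = 120 * 60 = 7200

7200 gold/hour


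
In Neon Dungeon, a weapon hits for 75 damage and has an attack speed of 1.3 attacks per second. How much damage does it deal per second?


DPS = damage * attack_speed
= 75 * 1.3
= 97.5

97.5 DPS


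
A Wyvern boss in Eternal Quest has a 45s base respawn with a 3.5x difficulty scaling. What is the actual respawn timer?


Respawn time = base * multiplier
= 45 * 3.5
= 157.5 seconds

157.5 seconds


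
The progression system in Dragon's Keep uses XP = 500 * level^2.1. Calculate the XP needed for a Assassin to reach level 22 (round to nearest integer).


XP = 500 * level^2.1
Substitute level = 22:
XP = 500 * 22^2.1
= 500 * 659.3069
= 329653

329653 XP


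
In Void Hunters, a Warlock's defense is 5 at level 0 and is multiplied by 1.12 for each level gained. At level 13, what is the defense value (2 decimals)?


value = base * growth^level
= 5 * 1.12^13
= 5 * 4.363493
= 21.82

21.82 defense


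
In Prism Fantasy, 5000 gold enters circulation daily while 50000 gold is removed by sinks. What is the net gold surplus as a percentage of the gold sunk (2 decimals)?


Net gold = 5000 - 50000 = -45000
Inflation rate = net / sunk * 100 = -45000 / 50000 * 100
= -0.9 * 100
= -90.00%

-90.00%


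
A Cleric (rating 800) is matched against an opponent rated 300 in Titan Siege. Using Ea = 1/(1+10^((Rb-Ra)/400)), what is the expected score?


Elo expected score: Ea = 1/(1 + 10^((Rb-Ra)/400))
Rb - Ra = 300 - 800 = -500
(Rb-Ra)/400 = -500/400 = -1.25
10^-1.25 = 0.056234
Ea = 1/(1 + 0.056234) = 1/1.056234 = 0.9468

0.9468


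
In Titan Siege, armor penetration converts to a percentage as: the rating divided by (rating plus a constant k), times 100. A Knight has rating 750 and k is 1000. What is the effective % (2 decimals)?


effective% = rating / (rating + k) * 100
= 750 / (750 + 1000) * 100
= 750 / 1750 * 100
= 0.428571 * 100
= 42.86%

42.86%


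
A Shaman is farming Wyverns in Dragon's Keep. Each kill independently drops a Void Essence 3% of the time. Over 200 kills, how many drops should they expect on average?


Expected drops = kills * (drop_rate / 100)
= 200 * (3 / 100)
= 200 * 0.03
= 6.0

6.0 drops


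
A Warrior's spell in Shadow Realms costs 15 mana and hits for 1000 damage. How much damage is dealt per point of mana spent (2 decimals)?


Efficiency = damage / mana
= 1000 / 15
= 66.67

66.67 dmg/mana


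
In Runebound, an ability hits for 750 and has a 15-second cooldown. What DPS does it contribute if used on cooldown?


DPS = damage / cooldown
= 750 / 15
= 50.00

50.00 DPS


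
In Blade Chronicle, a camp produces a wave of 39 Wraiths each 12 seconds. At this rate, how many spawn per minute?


Spawns per minute = count * (60 / interval)
= 39 * (60 / 12)
= 39 * 5.0
= 195.0

195.0 per minute


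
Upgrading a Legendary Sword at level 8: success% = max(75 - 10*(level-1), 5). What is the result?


raw_rate = 75 - 10 * (8 - 1)
= 75 - 10 * 7
= 75 - 70
= 5
Apply floor: max(5, 5) = 5%

5%


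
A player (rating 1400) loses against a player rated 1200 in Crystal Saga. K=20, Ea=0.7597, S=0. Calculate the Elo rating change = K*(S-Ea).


Elo update: delta = K * (S - Ea), where S = 0 (loses)
S - Ea = 0 - 0.7597 = -0.7597
Rating change = 20 * -0.7597
= -15.19

-15.19 rating points


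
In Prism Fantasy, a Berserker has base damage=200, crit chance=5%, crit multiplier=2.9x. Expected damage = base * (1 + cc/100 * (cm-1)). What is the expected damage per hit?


E[dmg] = base * (1 + crit_chance * (crit_mult - 1))
cc as decimal = 5/100 = 0.05
cm - 1 = 2.9 - 1 = 1.9
Bonus factor = 0.05 * 1.9 = 0.095
Total multiplier = 1 + 0.095 = 1.095
Expected damage = 200 * 1.095 = 219.00

219.00 damage


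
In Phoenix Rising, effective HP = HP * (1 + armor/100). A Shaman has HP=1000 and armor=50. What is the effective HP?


EHP = 1000 * (1 + 50/100)
= 1000 * (1 + 0.5)
= 1000 * 1.5
= 1500.0

1500.0 EHP


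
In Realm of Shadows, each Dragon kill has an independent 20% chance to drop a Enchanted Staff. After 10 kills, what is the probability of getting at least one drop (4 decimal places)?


P(at least one) = 1 - P(none) = 1 - (1-p)^n
p = 20/100 = 0.2
1 - p = 0.8
(1 - p)^10 = 0.8^10 = 0.107374
P(at least one) = 1 - 0.107374 = 0.8926

0.8926


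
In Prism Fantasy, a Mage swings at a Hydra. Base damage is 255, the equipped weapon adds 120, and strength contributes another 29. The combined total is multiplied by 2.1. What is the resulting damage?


Sum base + weapon + str = 255 + 120 + 29 = 404
Multiply by 2.1:
404 * 2.1 = 848.4

848.4 damage


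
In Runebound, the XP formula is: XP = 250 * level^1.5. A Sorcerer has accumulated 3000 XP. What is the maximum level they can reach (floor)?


XP = 250 * level^1.5, so level = (XP / 250)^(1/1.5)
= (3000 / 250)^(1/1.5)
= 12.0^0.6667
= 5.2415
Floor: level = 5

level 5


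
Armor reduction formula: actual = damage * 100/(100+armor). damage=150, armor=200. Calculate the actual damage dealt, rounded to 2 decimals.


actual = 150 * 100 / (100 + 200)
= 150 * 100 / 300
= 15000 / 300
= 50.00

50.00 damage


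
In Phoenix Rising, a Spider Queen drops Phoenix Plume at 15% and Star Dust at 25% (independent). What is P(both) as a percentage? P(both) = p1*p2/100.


For independent events, P(both) = P(A) * P(B)
= 15% * 25%
= 375 / 100 %
= 3.75%

3.75%


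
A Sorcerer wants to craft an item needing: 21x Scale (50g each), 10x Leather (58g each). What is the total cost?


Cost breakdown:
  Scale: 21 * 50 = 1050
  Leather: 10 * 58 = 580
Total = 1050 + 580 = 1630

1630 gold


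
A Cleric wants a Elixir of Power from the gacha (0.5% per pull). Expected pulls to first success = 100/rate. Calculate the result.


Expected pulls for a geometric distribution = 1/p = 100 / rate%
= 100 / 0.5
= 200.0

200.0 pulls


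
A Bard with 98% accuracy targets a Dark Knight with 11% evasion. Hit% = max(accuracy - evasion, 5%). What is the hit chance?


accuracy - evasion = 98 - 11 = 87
Apply floor: max(87, 5) = 87
Hit chance = 87%

87%


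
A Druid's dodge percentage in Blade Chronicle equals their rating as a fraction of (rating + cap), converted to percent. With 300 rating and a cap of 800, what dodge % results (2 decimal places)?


dodge% = 300 / (300 + 800) * 100
= 300 / 1100 * 100
= 0.272727 * 100
= 27.27%

27.27%


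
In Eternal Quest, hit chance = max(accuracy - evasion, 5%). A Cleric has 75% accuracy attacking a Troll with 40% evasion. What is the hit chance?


accuracy - evasion = 75 - 40 = 35
Apply floor: max(35, 5) = 35
Hit chance = 35%

35%


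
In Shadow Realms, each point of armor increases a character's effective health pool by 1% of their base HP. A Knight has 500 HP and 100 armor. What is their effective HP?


EHP = 500 * (1 + 100/100)
= 500 * (1 + 1.0)
= 500 * 2.0
= 1000.0

1000.0 EHP


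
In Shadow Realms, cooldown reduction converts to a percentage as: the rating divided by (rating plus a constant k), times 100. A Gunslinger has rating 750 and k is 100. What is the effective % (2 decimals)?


effective% = rating / (rating + k) * 100
= 750 / (750 + 100) * 100
= 750 / 850 * 100
= 0.882353 * 100
= 88.24%

88.24%


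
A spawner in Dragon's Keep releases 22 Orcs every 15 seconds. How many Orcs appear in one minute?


Spawns per minute = count * (60 / interval)
= 22 * (60 / 15)
= 22 * 4.0
= 88.0

88.0 per minute


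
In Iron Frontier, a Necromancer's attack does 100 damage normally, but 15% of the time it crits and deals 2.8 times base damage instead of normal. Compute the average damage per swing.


E[dmg] = base * (1 + crit_chance * (crit_mult - 1))
cc as decimal = 15/100 = 0.15
cm - 1 = 2.8 - 1 = 1.8
Bonus factor = 0.15 * 1.8 = 0.27
Total multiplier = 1 + 0.27 = 1.27
Expected damage = 100 * 1.27 = 127.00

127.00 damage


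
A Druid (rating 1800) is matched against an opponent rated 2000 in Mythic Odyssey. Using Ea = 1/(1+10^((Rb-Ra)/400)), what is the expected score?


Elo expected score: Ea = 1/(1 + 10^((Rb-Ra)/400))
Rb - Ra = 2000 - 1800 = 200
(Rb-Ra)/400 = 200/400 = 0.5
10^0.5 = 3.162278
Ea = 1/(1 + 3.162278) = 1/4.162278 = 0.2403

0.2403


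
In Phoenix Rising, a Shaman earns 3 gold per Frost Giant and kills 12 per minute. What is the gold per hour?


Gold per minute = 3 * 12 = 36
Gold per hour = 36 * 60 = 2160

2160 gold/hour


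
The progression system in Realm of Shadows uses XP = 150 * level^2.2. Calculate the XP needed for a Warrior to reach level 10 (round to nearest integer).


XP = 150 * level^2.2
Substitute level = 10:
XP = 150 * 10^2.2
= 150 * 158.4893
= 23773

23773 XP


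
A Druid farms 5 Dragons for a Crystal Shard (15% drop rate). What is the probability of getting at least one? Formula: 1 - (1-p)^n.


P(at least one) = 1 - P(none) = 1 - (1-p)^n
p = 15/100 = 0.15
1 - p = 0.85
(1 - p)^5 = 0.85^5 = 0.443705
P(at least one) = 1 - 0.443705 = 0.5563

0.5563


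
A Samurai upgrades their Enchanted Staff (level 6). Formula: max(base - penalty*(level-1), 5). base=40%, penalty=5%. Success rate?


raw_rate = 40 - 5 * (6 - 1)
= 40 - 5 * 5
= 40 - 25
= 15
Apply floor: max(15, 5) = 15%

15%


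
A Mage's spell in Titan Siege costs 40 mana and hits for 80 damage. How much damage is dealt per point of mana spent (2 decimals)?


Efficiency = damage / mana
= 80 / 40
= 2.00

2.00 dmg/mana


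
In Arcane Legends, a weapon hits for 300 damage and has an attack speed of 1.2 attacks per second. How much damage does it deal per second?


DPS = damage * attack_speed
= 300 * 1.2
= 360.0

360.0 DPS


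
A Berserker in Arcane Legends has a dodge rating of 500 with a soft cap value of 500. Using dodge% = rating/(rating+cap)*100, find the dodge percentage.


dodge% = 500 / (500 + 500) * 100
= 500 / 1000 * 100
= 0.5 * 100
= 50.00%

50.00%
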